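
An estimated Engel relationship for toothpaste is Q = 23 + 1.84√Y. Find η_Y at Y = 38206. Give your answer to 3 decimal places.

0.470

At Y = 38206: Q = 382.653.
dQ/dY = 1.84/(2√Y) = 0.00470676 at this income.
η = (dQ/dY)·(Y/Q) = 0.00470676 × (38206/382.653) = 0.470.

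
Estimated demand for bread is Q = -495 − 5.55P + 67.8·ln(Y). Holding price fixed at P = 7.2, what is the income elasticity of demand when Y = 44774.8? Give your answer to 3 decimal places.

At P = 7.2, Y = 44774.8: Q = 191.137.
Holding P constant, ∂Q/∂Y = 67.8/Y = 0.00151424.
η_Y = (∂Q/∂Y)·(Y/Q) = 0.00151424 × (44774.8/191.137) = 0.355.

0.355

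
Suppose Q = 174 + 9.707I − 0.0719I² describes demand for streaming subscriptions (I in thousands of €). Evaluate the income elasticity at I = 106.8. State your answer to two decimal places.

-1.55

At I = 106.8: Q = 390.5989.
dQ/dI = 9.707 − 0.1438I = -5.65084.
η = (dQ/dI)·(I/Q) = -5.65084 × (106.8/390.5989) = -1.55.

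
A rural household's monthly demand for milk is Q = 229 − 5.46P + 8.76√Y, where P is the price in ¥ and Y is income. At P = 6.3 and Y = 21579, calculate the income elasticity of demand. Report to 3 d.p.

At P = 6.3, Y = 21579: Q = 1481.428.
Holding P constant, ∂Q/∂Y = 8.76/(2√Y) = 0.0298166.
η_Y = (∂Q/∂Y)·(Y/Q) = 0.0298166 × (21579/1481.428) = 0.434.

0.434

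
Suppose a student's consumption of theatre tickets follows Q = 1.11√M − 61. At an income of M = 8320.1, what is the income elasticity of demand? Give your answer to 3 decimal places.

At M = 8320.1: Q = 40.248.
dQ/dM = 1.11/(2√M) = 0.00608455 at this income.
η = (dQ/dM)·(M/Q) = 0.00608455 × (8320.1/40.248) = 1.258.

1.258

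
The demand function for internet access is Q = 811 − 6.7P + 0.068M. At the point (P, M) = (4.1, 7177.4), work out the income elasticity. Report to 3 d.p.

0.384

At P = 4.1, M = 7177.4: Q = 1271.593.
Holding P constant, ∂Q/∂M = 0.068.
η_M = (∂Q/∂M)·(M/Q) = 0.068 × (7177.4/1271.593) = 0.384.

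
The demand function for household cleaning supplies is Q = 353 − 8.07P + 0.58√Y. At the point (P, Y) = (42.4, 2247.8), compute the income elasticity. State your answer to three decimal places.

0.359

At P = 42.4, Y = 2247.8: Q = 38.330.
Holding P constant, ∂Q/∂Y = 0.58/(2√Y) = 0.00611673.
η_Y = (∂Q/∂Y)·(Y/Q) = 0.00611673 × (2247.8/38.330) = 0.359.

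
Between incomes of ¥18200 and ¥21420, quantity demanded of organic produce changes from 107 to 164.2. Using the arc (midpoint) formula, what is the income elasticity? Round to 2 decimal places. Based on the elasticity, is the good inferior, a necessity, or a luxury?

2.60 (luxury)

ΔQ = 164.2 − 107 = 57.2; midpoint Q̄ = (107 + 164.2)/2 = 135.6.
ΔI = 21420 − 18200 = 3220; midpoint Ī = (18200 + 21420)/2 = 19810.
η = (ΔQ/Q̄) ÷ (ΔI/Ī) = (57.2/135.6) ÷ (3220/19810) = 2.60.
η > 1 ⇒ luxury.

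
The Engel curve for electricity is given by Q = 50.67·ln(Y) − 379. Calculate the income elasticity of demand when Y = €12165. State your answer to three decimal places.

At Y = 12165: Q = 97.618.
dQ/dY = 50.67/Y = 0.00416523 at this income.
η = (dQ/dY)·(Y/Q) = 0.00416523 × (12165/97.618) = 0.519.

0.519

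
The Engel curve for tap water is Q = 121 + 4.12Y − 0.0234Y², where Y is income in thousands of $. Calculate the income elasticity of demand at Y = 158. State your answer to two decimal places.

-2.75

At Y = 158: Q = 187.8024.
dQ/dY = 4.12 − 0.0468Y = -3.27440.
η = (dQ/dY)·(Y/Q) = -3.27440 × (158/187.8024) = -2.75.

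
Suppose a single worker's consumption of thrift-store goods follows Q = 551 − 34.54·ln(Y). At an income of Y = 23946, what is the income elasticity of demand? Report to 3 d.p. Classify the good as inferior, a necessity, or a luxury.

-0.170 (inferior good)

At Y = 23946: Q = 202.714.
dQ/dY = -34.54/Y = -0.00144241 at this income.
η = (dQ/dY)·(Y/Q) = -0.00144241 × (23946/202.714) = -0.170.
Since η < 0, the good is an inferior good.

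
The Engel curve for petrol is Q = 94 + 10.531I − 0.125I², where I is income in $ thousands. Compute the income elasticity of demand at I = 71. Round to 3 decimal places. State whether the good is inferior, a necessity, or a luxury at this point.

At I = 71: Q = 211.5760.
dQ/dI = 10.531 − 0.25I = -7.21900.
η = (dQ/dI)·(I/Q) = -7.21900 × (71/211.5760) = -2.423.
η < 0 ⇒ inferior good.

-2.423 (inferior good)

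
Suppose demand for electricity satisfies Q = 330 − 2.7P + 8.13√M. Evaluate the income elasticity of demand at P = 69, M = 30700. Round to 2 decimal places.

At P = 69, M = 30700: Q = 1568.191.
Holding P constant, ∂Q/∂M = 8.13/(2√M) = 0.0232002.
η_M = (∂Q/∂M)·(M/Q) = 0.0232002 × (30700/1568.191) = 0.45.

0.45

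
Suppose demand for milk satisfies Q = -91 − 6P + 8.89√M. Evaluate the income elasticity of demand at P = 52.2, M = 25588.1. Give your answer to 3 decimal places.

At P = 52.2, M = 25588.1: Q = 1017.869.
Holding P constant, ∂Q/∂M = 8.89/(2√M) = 0.0277877.
η_M = (∂Q/∂M)·(M/Q) = 0.0277877 × (25588.1/1017.869) = 0.699.

0.699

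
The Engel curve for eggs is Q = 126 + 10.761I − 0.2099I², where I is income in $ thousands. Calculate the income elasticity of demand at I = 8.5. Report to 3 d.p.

0.302

At I = 8.5: Q = 202.3032.
dQ/dI = 10.761 − 0.4198I = 7.19270.
η = (dQ/dI)·(I/Q) = 7.19270 × (8.5/202.3032) = 0.302.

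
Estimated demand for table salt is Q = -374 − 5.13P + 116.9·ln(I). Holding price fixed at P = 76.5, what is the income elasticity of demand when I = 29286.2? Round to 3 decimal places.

0.268

At P = 76.5, I = 29286.2: Q = 435.857.
Holding P constant, ∂Q/∂I = 116.9/I = 0.00399164.
η_I = (∂Q/∂I)·(I/Q) = 0.00399164 × (29286.2/435.857) = 0.268.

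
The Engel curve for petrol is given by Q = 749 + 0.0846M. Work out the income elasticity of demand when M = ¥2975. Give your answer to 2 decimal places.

At M = 2975: Q = 1000.685.
dQ/dM = 0.0846.
η = (dQ/dM)·(M/Q) = 0.0846 × (2975/1000.685) = 0.25.

0.25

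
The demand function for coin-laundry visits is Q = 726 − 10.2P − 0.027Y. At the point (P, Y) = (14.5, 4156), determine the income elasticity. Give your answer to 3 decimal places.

At P = 14.5, Y = 4156: Q = 465.888.
Holding P constant, ∂Q/∂Y = −0.027.
η_Y = (∂Q/∂Y)·(Y/Q) = -0.027 × (4156/465.888) = -0.241.

-0.241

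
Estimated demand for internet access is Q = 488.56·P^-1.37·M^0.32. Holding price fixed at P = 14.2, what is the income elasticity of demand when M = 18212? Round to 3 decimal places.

For a multiplicative demand Q = A·P^α·M^β, the income elasticity is β everywhere.
Here β = 0.32, so η = 0.320.

0.320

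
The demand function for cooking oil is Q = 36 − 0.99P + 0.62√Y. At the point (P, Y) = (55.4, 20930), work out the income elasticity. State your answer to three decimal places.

At P = 55.4, Y = 20930: Q = 70.851.
Holding P constant, ∂Q/∂Y = 0.62/(2√Y) = 0.00214278.
η_Y = (∂Q/∂Y)·(Y/Q) = 0.00214278 × (20930/70.851) = 0.633.

0.633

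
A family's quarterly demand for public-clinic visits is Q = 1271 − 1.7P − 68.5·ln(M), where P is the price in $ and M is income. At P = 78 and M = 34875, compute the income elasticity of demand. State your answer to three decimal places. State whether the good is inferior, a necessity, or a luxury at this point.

-0.162 (inferior good)

At P = 78, M = 34875: Q = 421.923.
Holding P constant, ∂Q/∂M = -68.5/M = -0.00196416.
η_M = (∂Q/∂M)·(M/Q) = -0.00196416 × (34875/421.923) = -0.162.
Since η < 0, this is an inferior good.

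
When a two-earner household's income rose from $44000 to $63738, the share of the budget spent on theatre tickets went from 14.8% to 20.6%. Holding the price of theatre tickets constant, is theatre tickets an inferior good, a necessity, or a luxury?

The budget share rises as income rises, so η > 1.

luxury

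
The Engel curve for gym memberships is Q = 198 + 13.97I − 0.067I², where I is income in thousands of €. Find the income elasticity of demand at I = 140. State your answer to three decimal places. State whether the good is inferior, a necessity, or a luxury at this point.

-0.798 (inferior good)

At I = 140: Q = 840.6000.
dQ/dI = 13.97 − 0.134I = -4.79000.
η = (dQ/dI)·(I/Q) = -4.79000 × (140/840.6000) = -0.798.
η < 0 ⇒ inferior good.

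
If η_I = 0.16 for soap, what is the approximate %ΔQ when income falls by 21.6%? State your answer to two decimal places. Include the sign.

%ΔQ ≈ η × %ΔI = 0.16 × (-21.6%) = -3.46%.

-3.46%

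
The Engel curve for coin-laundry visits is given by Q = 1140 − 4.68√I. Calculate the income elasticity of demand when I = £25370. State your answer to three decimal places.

At I = 25370: Q = 394.571.
dQ/dI = -4.68/(2√I) = -0.0146911 at this income.
η = (dQ/dI)·(I/Q) = -0.0146911 × (25370/394.571) = -0.945.

-0.945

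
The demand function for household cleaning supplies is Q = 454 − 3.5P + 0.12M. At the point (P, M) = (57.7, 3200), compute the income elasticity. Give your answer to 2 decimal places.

At P = 57.7, M = 3200: Q = 636.050.
Holding P constant, ∂Q/∂M = 0.12.
η_M = (∂Q/∂M)·(M/Q) = 0.12 × (3200/636.050) = 0.60.

0.60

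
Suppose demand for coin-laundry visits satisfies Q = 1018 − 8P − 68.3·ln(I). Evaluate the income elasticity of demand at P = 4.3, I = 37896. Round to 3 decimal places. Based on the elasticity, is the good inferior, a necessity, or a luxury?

At P = 4.3, I = 37896: Q = 263.540.
Holding P constant, ∂Q/∂I = -68.3/I = -0.0018023.
η_I = (∂Q/∂I)·(I/Q) = -0.0018023 × (37896/263.540) = -0.259.
Since η < 0, this is an inferior good.

-0.259 (inferior good)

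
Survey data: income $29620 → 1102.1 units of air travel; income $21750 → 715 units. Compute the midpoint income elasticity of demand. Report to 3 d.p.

1.391

ΔQ = 715 − 1102.1 = -387.1; midpoint Q̄ = (1102.1 + 715)/2 = 908.55.
ΔI = 21750 − 29620 = -7870; midpoint Ī = (29620 + 21750)/2 = 25685.
η = (ΔQ/Q̄) ÷ (ΔI/Ī) = (-387.1/908.55) ÷ (-7870/25685) = 1.391.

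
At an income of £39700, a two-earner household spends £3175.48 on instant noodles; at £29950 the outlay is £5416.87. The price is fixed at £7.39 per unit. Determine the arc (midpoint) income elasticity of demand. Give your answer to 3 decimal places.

With a constant price, Q₁ = 3175.48/7.39 = 429.700 and Q₂ = 5416.87/7.39 = 733.000 (equivalently, work directly with expenditure since P cancels).
Midpoint %ΔQ = (5416.87 − 3175.48)/4296.18 = 0.52172; midpoint %ΔI = (29950 − 39700)/34825 = -0.27997.
η = 0.52172 / -0.27997 = -1.863.

-1.863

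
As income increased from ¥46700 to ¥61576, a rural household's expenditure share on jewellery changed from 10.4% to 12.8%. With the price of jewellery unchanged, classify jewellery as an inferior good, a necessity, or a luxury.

luxury

The budget share rises as income rises, so η > 1.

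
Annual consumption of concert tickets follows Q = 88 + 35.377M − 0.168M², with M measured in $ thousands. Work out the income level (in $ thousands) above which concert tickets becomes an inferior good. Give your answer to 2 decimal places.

dQ/dM = 35.377 − 0.336M.
The good is inferior where dQ/dM < 0. Setting dQ/dM = 0 gives M = 35.377 / 0.336 = 105.29.

105.29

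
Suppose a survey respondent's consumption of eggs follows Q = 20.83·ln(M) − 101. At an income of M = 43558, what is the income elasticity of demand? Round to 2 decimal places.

At M = 43558: Q = 121.503.
dQ/dM = 20.83/M = 0.000478213 at this income.
η = (dQ/dM)·(M/Q) = 0.000478213 × (43558/121.503) = 0.17.

0.17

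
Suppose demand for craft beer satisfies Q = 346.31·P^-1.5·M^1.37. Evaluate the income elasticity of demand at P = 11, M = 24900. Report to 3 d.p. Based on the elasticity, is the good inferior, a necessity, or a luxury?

For a multiplicative demand Q = A·P^α·M^β, the income elasticity is β everywhere.
Here β = 1.37, so η = 1.370.
Since η > 1, this is a luxury.

1.370 (luxury)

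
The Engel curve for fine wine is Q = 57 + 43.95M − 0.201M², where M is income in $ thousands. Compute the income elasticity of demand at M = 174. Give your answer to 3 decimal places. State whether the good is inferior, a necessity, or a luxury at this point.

At M = 174: Q = 1618.8240.
dQ/dM = 43.95 − 0.402M = -25.99800.
η = (dQ/dM)·(M/Q) = -25.99800 × (174/1618.8240) = -2.794.
η < 0 ⇒ inferior good.

-2.794 (inferior good)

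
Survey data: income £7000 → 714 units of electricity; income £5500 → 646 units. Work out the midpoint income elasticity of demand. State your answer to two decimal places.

ΔQ = 646 − 714 = -68; midpoint Q̄ = (714 + 646)/2 = 680.
ΔI = 5500 − 7000 = -1500; midpoint Ī = (7000 + 5500)/2 = 6250.
η = (ΔQ/Q̄) ÷ (ΔI/Ī) = (-68/680) ÷ (-1500/6250) = 0.42.

0.42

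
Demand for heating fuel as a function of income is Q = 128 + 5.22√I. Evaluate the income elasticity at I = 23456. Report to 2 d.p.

0.43

At I = 23456: Q = 927.461.
dQ/dI = 5.22/(2√I) = 0.0170417 at this income.
η = (dQ/dI)·(I/Q) = 0.0170417 × (23456/927.461) = 0.43.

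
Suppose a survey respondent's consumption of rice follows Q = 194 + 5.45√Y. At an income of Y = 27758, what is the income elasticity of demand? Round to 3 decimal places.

At Y = 27758: Q = 1102.010.
dQ/dY = 5.45/(2√Y) = 0.0163558 at this income.
η = (dQ/dY)·(Y/Q) = 0.0163558 × (27758/1102.010) = 0.412.

0.412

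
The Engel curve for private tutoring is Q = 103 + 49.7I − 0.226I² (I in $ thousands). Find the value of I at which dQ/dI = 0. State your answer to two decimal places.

109.96

dQ/dI = 49.7 − 0.452I.
The good is inferior where dQ/dI < 0. Setting dQ/dI = 0 gives I = 49.7 / 0.452 = 109.96.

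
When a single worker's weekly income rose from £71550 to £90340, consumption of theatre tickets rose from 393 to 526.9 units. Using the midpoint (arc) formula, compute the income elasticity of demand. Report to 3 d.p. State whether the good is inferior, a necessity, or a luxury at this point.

ΔQ = 526.9 − 393 = 133.9; midpoint Q̄ = (393 + 526.9)/2 = 459.95.
ΔI = 90340 − 71550 = 18790; midpoint Ī = (71550 + 90340)/2 = 80945.
η = (ΔQ/Q̄) ÷ (ΔI/Ī) = (133.9/459.95) ÷ (18790/80945) = 1.254.
η > 1 ⇒ luxury.

1.254 (luxury)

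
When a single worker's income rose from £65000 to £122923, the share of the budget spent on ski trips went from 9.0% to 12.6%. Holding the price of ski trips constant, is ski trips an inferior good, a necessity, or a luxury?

luxury

The budget share rises as income rises, so η > 1.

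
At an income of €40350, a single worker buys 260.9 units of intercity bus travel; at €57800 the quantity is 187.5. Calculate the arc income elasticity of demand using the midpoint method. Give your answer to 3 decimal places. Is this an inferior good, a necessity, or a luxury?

-0.921 (inferior good)

ΔQ = 187.5 − 260.9 = -73.4; midpoint Q̄ = (260.9 + 187.5)/2 = 224.2.
ΔI = 57800 − 40350 = 17450; midpoint Ī = (40350 + 57800)/2 = 49075.
η = (ΔQ/Q̄) ÷ (ΔI/Ī) = (-73.4/224.2) ÷ (17450/49075) = -0.921.
η < 0 ⇒ inferior good.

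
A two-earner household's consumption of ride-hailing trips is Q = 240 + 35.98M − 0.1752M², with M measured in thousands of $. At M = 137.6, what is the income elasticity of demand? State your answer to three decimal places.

-0.899

At M = 137.6: Q = 1873.6532.
dQ/dM = 35.98 − 0.3504M = -12.23504.
η = (dQ/dM)·(M/Q) = -12.23504 × (137.6/1873.6532) = -0.899.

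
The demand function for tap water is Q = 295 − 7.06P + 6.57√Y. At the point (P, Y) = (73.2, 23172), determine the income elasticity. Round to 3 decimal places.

At P = 73.2, Y = 23172: Q = 778.317.
Holding P constant, ∂Q/∂Y = 6.57/(2√Y) = 0.0215801.
η_Y = (∂Q/∂Y)·(Y/Q) = 0.0215801 × (23172/778.317) = 0.642.

0.642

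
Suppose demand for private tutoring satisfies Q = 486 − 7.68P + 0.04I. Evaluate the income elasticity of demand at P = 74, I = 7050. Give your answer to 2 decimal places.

1.41

At P = 74, I = 7050: Q = 199.680.
Holding P constant, ∂Q/∂I = 0.04.
η_I = (∂Q/∂I)·(I/Q) = 0.04 × (7050/199.680) = 1.41.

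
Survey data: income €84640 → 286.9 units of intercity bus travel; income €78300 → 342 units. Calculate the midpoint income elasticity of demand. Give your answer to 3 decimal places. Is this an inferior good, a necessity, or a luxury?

-2.252 (inferior good)

ΔQ = 342 − 286.9 = 55.1; midpoint Q̄ = (286.9 + 342)/2 = 314.45.
ΔI = 78300 − 84640 = -6340; midpoint Ī = (84640 + 78300)/2 = 81470.
η = (ΔQ/Q̄) ÷ (ΔI/Ī) = (55.1/314.45) ÷ (-6340/81470) = -2.252.
η < 0 ⇒ inferior good.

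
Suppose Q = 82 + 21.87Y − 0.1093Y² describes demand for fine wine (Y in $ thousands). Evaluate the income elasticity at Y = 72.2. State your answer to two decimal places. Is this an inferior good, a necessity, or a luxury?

At Y = 72.2: Q = 1091.2506.
dQ/dY = 21.87 − 0.2186Y = 6.08708.
η = (dQ/dY)·(Y/Q) = 6.08708 × (72.2/1091.2506) = 0.40.
0 < η < 1 ⇒ necessity.

0.40 (necessity)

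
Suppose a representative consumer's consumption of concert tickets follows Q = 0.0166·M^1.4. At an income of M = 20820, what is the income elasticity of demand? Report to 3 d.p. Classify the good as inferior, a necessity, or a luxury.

1.400 (luxury)

For Q = A·M^β the income elasticity is constant and equal to β.
Here β = 1.4, so η = 1.400.
Since η > 1, the good is a luxury.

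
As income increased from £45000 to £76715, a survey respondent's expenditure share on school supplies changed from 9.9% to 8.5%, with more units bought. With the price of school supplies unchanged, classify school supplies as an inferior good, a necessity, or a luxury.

necessity

Quantity rises but the budget share falls as income rises, so 0 < η < 1.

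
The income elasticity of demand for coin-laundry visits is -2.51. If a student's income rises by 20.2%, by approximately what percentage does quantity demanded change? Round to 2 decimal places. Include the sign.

%ΔQ ≈ η × %ΔI = -2.51 × 20.2% = -50.70%.

-50.70%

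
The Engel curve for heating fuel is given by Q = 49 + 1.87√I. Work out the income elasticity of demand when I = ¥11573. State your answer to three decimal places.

At I = 11573: Q = 250.171.
dQ/dI = 1.87/(2√I) = 0.00869138 at this income.
η = (dQ/dI)·(I/Q) = 0.00869138 × (11573/250.171) = 0.402.

0.402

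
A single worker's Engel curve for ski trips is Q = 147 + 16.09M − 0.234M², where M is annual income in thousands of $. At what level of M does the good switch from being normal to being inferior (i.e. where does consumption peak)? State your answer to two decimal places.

34.38

dQ/dM = 16.09 − 0.468M.
The good is inferior where dQ/dM < 0. Setting dQ/dM = 0 gives M = 16.09 / 0.468 = 34.38.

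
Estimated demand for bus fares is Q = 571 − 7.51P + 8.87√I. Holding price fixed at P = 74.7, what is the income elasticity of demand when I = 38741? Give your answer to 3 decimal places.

At P = 74.7, I = 38741: Q = 1755.861.
Holding P constant, ∂Q/∂I = 8.87/(2√I) = 0.0225324.
η_I = (∂Q/∂I)·(I/Q) = 0.0225324 × (38741/1755.861) = 0.497.

0.497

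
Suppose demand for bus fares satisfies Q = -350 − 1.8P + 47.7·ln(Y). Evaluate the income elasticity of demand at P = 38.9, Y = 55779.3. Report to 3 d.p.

0.471

At P = 38.9, Y = 55779.3: Q = 101.301.
Holding P constant, ∂Q/∂Y = 47.7/Y = 0.000855156.
η_Y = (∂Q/∂Y)·(Y/Q) = 0.000855156 × (55779.3/101.301) = 0.471.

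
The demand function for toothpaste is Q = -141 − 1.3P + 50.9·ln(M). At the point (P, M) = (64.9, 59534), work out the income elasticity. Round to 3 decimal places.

At P = 64.9, M = 59534: Q = 334.240.
Holding P constant, ∂Q/∂M = 50.9/M = 0.000854974.
η_M = (∂Q/∂M)·(M/Q) = 0.000854974 × (59534/334.240) = 0.152.

0.152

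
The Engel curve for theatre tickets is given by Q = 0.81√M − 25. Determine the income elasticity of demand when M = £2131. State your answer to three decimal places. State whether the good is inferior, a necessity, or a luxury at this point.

At M = 2131: Q = 12.392.
dQ/dM = 0.81/(2√M) = 0.00877331 at this income.
η = (dQ/dM)·(M/Q) = 0.00877331 × (2131/12.392) = 1.509.
Since η > 1, the good is a luxury.

1.509 (luxury)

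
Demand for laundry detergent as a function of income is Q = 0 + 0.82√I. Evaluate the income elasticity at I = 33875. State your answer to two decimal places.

0.50

At I = 33875: Q = 150.922.
dQ/dI = 0.82/(2√I) = 0.00222764 at this income.
η = (dQ/dI)·(I/Q) = 0.00222764 × (33875/150.922) = 0.50.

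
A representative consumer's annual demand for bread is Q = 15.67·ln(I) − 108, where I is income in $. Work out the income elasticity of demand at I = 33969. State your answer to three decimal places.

At I = 33969: Q = 55.488.
dQ/dI = 15.67/I = 0.000461303 at this income.
η = (dQ/dI)·(I/Q) = 0.000461303 × (33969/55.488) = 0.282.

0.282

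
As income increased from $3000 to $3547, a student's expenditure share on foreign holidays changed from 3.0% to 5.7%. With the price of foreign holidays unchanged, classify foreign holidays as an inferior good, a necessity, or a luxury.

The budget share rises as income rises, so η > 1.

luxury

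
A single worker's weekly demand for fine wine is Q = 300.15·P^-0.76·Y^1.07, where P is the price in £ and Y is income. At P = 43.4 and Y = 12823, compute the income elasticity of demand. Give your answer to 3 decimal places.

1.070

For a multiplicative demand Q = A·P^α·Y^β, the income elasticity is β everywhere.
Here β = 1.07, so η = 1.070.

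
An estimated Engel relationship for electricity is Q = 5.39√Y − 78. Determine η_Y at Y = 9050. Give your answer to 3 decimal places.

At Y = 9050: Q = 434.759.
dQ/dY = 5.39/(2√Y) = 0.0283292 at this income.
η = (dQ/dY)·(Y/Q) = 0.0283292 × (9050/434.759) = 0.590.

0.590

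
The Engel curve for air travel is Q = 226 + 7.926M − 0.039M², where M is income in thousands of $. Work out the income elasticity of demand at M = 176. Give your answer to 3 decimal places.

-2.473

At M = 176: Q = 412.9120.
dQ/dM = 7.926 − 0.078M = -5.80200.
η = (dQ/dM)·(M/Q) = -5.80200 × (176/412.9120) = -2.473.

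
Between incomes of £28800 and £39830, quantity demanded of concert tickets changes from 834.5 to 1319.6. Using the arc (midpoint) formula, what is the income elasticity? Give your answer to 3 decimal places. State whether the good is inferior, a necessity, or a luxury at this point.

1.401 (luxury)

ΔQ = 1319.6 − 834.5 = 485.1; midpoint Q̄ = (834.5 + 1319.6)/2 = 1077.05.
ΔI = 39830 − 28800 = 11030; midpoint Ī = (28800 + 39830)/2 = 34315.
η = (ΔQ/Q̄) ÷ (ΔI/Ī) = (485.1/1077.05) ÷ (11030/34315) = 1.401.
η > 1 ⇒ luxury.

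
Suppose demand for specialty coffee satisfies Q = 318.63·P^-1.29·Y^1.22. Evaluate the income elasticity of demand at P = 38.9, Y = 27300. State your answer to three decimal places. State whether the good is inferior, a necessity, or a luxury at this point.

For a multiplicative demand Q = A·P^α·Y^β, the income elasticity is β everywhere.
Here β = 1.22, so η = 1.220.
Since η > 1, this is a luxury.

1.220 (luxury)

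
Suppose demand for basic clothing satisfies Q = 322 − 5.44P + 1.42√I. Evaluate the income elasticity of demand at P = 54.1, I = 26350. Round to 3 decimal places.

At P = 54.1, I = 26350: Q = 258.200.
Holding P constant, ∂Q/∂I = 1.42/(2√I) = 0.00437389.
η_I = (∂Q/∂I)·(I/Q) = 0.00437389 × (26350/258.200) = 0.446.

0.446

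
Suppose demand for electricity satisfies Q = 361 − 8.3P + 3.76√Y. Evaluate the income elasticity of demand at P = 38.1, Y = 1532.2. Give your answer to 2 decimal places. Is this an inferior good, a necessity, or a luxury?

0.38 (necessity)

At P = 38.1, Y = 1532.2: Q = 191.949.
Holding P constant, ∂Q/∂Y = 3.76/(2√Y) = 0.0480286.
η_Y = (∂Q/∂Y)·(Y/Q) = 0.0480286 × (1532.2/191.949) = 0.38.
Since 0 < η < 1, this is a necessity.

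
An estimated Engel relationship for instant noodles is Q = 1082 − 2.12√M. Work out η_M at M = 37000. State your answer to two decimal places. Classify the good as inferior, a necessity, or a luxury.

At M = 37000: Q = 674.210.
dQ/dM = -2.12/(2√M) = -0.00551068 at this income.
η = (dQ/dM)·(M/Q) = -0.00551068 × (37000/674.210) = -0.30.
Since η < 0, the good is an inferior good.

-0.30 (inferior good)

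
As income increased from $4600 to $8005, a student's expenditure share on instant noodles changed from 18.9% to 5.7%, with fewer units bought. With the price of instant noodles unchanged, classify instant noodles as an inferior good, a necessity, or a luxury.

Quantity demanded falls as income rises, so η < 0.

inferior good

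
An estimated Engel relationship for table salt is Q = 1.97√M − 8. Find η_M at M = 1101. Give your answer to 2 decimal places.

At M = 1101: Q = 57.367.
dQ/dM = 1.97/(2√M) = 0.0296854 at this income.
η = (dQ/dM)·(M/Q) = 0.0296854 × (1101/57.367) = 0.57.

0.57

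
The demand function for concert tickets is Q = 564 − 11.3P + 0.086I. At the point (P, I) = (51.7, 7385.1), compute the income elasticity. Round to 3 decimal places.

At P = 51.7, I = 7385.1: Q = 614.909.
Holding P constant, ∂Q/∂I = 0.086.
η_I = (∂Q/∂I)·(I/Q) = 0.086 × (7385.1/614.909) = 1.033.

1.033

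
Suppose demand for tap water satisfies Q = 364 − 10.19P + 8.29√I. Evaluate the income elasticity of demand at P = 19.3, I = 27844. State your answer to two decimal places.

0.45

At P = 19.3, I = 27844: Q = 1550.646.
Holding P constant, ∂Q/∂I = 8.29/(2√I) = 0.0248404.
η_I = (∂Q/∂I)·(I/Q) = 0.0248404 × (27844/1550.646) = 0.45.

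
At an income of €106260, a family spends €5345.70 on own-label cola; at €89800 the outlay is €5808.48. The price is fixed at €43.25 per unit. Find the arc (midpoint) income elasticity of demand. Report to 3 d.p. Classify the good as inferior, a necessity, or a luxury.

With a constant price, Q₁ = 5345.70/43.25 = 123.600 and Q₂ = 5808.48/43.25 = 134.300 (equivalently, work directly with expenditure since P cancels).
Midpoint %ΔQ = (5808.48 − 5345.70)/5577.09 = 0.08298; midpoint %ΔI = (89800 − 106260)/98030 = -0.16791.
η = 0.08298 / -0.16791 = -0.494.
η < 0 ⇒ inferior good.

-0.494 (inferior good)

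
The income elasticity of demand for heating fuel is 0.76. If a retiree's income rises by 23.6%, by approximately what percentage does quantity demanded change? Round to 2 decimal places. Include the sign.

17.94%

%ΔQ ≈ η × %ΔI = 0.76 × 23.6% = 17.94%.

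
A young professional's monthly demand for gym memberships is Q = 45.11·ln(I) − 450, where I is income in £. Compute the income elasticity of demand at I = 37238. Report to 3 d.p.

1.820

At I = 37238: Q = 24.787.
dQ/dI = 45.11/I = 0.0012114 at this income.
η = (dQ/dI)·(I/Q) = 0.0012114 × (37238/24.787) = 1.820.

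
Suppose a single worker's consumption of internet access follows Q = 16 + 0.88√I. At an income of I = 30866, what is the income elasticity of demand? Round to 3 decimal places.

At I = 30866: Q = 170.605.
dQ/dI = 0.88/(2√I) = 0.00250445 at this income.
η = (dQ/dI)·(I/Q) = 0.00250445 × (30866/170.605) = 0.453.

0.453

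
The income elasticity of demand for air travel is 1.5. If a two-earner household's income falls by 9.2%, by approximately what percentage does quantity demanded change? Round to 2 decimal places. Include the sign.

-13.80%

%ΔQ ≈ η × %ΔI = 1.5 × (-9.2%) = -13.80%.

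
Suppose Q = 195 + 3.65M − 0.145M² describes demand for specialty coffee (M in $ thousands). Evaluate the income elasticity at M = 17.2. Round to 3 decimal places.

-0.107

At M = 17.2: Q = 214.8832.
dQ/dM = 3.65 − 0.29M = -1.33800.
η = (dQ/dM)·(M/Q) = -1.33800 × (17.2/214.8832) = -0.107.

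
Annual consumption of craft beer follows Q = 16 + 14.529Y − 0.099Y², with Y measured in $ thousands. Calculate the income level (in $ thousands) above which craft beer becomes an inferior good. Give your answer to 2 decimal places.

73.38

dQ/dY = 14.529 − 0.198Y.
The good is inferior where dQ/dY < 0. Setting dQ/dY = 0 gives Y = 14.529 / 0.198 = 73.38.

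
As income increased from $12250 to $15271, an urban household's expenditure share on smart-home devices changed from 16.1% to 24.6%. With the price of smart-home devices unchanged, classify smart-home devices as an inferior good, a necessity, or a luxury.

The budget share rises as income rises, so η > 1.

luxury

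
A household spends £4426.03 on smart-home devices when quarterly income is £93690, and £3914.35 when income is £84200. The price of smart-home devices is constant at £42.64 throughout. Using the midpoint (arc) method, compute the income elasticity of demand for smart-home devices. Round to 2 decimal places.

With a constant price, Q₁ = 4426.03/42.64 = 103.800 and Q₂ = 3914.35/42.64 = 91.800 (equivalently, work directly with expenditure since P cancels).
Midpoint %ΔQ = (3914.35 − 4426.03)/4170.19 = -0.12270; midpoint %ΔI = (84200 − 93690)/88945 = -0.10670.
η = -0.12270 / -0.10670 = 1.15.

1.15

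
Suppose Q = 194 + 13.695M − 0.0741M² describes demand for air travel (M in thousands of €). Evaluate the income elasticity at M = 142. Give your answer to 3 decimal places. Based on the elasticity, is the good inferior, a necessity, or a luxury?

-1.619 (inferior good)

At M = 142: Q = 644.5376.
dQ/dM = 13.695 − 0.1482M = -7.34940.
η = (dQ/dM)·(M/Q) = -7.34940 × (142/644.5376) = -1.619.
η < 0 ⇒ inferior good.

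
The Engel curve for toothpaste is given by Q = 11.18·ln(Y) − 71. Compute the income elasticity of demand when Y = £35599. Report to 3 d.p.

0.242

At Y = 35599: Q = 46.167.
dQ/dY = 11.18/Y = 0.000314054 at this income.
η = (dQ/dY)·(Y/Q) = 0.000314054 × (35599/46.167) = 0.242.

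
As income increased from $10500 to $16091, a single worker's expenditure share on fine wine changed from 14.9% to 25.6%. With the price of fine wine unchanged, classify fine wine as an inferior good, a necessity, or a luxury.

luxury

The budget share rises as income rises, so η > 1.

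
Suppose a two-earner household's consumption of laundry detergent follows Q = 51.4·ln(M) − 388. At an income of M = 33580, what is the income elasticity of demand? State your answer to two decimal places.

At M = 33580: Q = 147.675.
dQ/dM = 51.4/M = 0.00153067 at this income.
η = (dQ/dM)·(M/Q) = 0.00153067 × (33580/147.675) = 0.35.

0.35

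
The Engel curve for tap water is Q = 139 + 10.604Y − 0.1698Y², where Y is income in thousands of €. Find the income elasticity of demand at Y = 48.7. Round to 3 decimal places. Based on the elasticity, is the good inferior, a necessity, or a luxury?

At Y = 48.7: Q = 252.7018.
dQ/dY = 10.604 − 0.3396Y = -5.93452.
η = (dQ/dY)·(Y/Q) = -5.93452 × (48.7/252.7018) = -1.144.
η < 0 ⇒ inferior good.

-1.144 (inferior good)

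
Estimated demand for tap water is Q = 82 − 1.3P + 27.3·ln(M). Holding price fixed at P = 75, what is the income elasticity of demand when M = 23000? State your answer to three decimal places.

At P = 75, M = 23000: Q = 258.681.
Holding P constant, ∂Q/∂M = 27.3/M = 0.00118696.
η_M = (∂Q/∂M)·(M/Q) = 0.00118696 × (23000/258.681) = 0.106.

0.106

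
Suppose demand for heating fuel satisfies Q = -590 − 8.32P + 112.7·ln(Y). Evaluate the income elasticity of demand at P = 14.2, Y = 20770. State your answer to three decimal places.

At P = 14.2, Y = 20770: Q = 412.237.
Holding P constant, ∂Q/∂Y = 112.7/Y = 0.0054261.
η_Y = (∂Q/∂Y)·(Y/Q) = 0.0054261 × (20770/412.237) = 0.273.

0.273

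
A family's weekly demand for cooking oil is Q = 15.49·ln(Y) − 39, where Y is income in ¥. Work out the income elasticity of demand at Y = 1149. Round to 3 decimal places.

At Y = 1149: Q = 70.153.
dQ/dY = 15.49/Y = 0.0134813 at this income.
η = (dQ/dY)·(Y/Q) = 0.0134813 × (1149/70.153) = 0.221.

0.221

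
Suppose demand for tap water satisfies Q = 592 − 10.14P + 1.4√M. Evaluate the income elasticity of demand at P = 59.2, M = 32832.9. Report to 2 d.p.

0.52

At P = 59.2, M = 32832.9: Q = 245.390.
Holding P constant, ∂Q/∂M = 1.4/(2√M) = 0.00386317.
η_M = (∂Q/∂M)·(M/Q) = 0.00386317 × (32832.9/245.390) = 0.52.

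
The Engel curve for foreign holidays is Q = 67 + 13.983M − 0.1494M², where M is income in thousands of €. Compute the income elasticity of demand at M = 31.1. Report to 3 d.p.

0.408

At M = 31.1: Q = 357.3701.
dQ/dM = 13.983 − 0.2988M = 4.69032.
η = (dQ/dM)·(M/Q) = 4.69032 × (31.1/357.3701) = 0.408.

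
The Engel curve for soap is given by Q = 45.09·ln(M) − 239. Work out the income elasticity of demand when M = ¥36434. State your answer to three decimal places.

At M = 36434: Q = 234.592.
dQ/dM = 45.09/M = 0.00123758 at this income.
η = (dQ/dM)·(M/Q) = 0.00123758 × (36434/234.592) = 0.192.

0.192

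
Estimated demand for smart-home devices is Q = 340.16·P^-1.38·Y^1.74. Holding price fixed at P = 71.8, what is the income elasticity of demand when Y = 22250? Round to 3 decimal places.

For a multiplicative demand Q = A·P^α·Y^β, the income elasticity is β everywhere.
Here β = 1.74, so η = 1.740.

1.740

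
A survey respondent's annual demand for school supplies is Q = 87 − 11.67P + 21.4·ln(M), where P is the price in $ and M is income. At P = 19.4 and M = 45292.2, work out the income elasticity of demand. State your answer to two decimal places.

At P = 19.4, M = 45292.2: Q = 90.029.
Holding P constant, ∂Q/∂M = 21.4/M = 0.000472488.
η_M = (∂Q/∂M)·(M/Q) = 0.000472488 × (45292.2/90.029) = 0.24.

0.24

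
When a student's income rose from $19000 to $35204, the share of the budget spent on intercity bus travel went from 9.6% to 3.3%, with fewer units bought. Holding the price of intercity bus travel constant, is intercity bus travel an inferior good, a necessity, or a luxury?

inferior good

Quantity demanded falls as income rises, so η < 0.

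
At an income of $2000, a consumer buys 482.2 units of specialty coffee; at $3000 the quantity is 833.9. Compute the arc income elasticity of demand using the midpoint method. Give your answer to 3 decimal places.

ΔQ = 833.9 − 482.2 = 351.7; midpoint Q̄ = (482.2 + 833.9)/2 = 658.05.
ΔI = 3000 − 2000 = 1000; midpoint Ī = (2000 + 3000)/2 = 2500.
η = (ΔQ/Q̄) ÷ (ΔI/Ī) = (351.7/658.05) ÷ (1000/2500) = 1.336.

1.336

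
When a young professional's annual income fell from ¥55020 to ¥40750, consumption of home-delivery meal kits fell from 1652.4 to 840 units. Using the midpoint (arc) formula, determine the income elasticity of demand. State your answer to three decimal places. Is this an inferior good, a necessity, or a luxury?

2.188 (luxury)

ΔQ = 840 − 1652.4 = -812.4; midpoint Q̄ = (1652.4 + 840)/2 = 1246.2.
ΔI = 40750 − 55020 = -14270; midpoint Ī = (55020 + 40750)/2 = 47885.
η = (ΔQ/Q̄) ÷ (ΔI/Ī) = (-812.4/1246.2) ÷ (-14270/47885) = 2.188.
η > 1 ⇒ luxury.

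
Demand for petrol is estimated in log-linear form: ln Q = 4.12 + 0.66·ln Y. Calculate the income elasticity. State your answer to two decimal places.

0.66

In a log-linear demand, the coefficient on ln Y is the income elasticity.
So η = 0.66.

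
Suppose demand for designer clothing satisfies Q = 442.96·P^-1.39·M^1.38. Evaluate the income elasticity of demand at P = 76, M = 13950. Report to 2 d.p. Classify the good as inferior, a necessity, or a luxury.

1.38 (luxury)

For a multiplicative demand Q = A·P^α·M^β, the income elasticity is β everywhere.
Here β = 1.38, so η = 1.38.
Since η > 1, this is a luxury.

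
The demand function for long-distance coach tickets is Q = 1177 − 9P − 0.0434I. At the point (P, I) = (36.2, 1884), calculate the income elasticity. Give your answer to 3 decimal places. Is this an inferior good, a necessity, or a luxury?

-0.106 (inferior good)

At P = 36.2, I = 1884: Q = 769.434.
Holding P constant, ∂Q/∂I = −0.0434.
η_I = (∂Q/∂I)·(I/Q) = -0.0434 × (1884/769.434) = -0.106.
Since η < 0, this is an inferior good.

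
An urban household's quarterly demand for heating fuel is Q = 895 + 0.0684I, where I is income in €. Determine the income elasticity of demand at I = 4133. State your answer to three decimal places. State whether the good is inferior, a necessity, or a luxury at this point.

0.240 (necessity)

At I = 4133: Q = 1177.697.
dQ/dI = 0.0684.
η = (dQ/dI)·(I/Q) = 0.0684 × (4133/1177.697) = 0.240.
Since 0 < η < 1, the good is a necessity.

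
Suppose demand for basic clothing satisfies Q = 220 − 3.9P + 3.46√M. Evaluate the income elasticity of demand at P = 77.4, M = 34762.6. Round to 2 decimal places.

0.57

At P = 77.4, M = 34762.6: Q = 563.248.
Holding P constant, ∂Q/∂M = 3.46/(2√M) = 0.00927876.
η_M = (∂Q/∂M)·(M/Q) = 0.00927876 × (34762.6/563.248) = 0.57.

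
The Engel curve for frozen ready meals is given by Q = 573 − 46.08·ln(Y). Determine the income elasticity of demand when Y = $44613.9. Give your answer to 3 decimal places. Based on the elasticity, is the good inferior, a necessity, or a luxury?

At Y = 44613.9: Q = 79.677.
dQ/dY = -46.08/Y = -0.00103286 at this income.
η = (dQ/dY)·(Y/Q) = -0.00103286 × (44613.9/79.677) = -0.578.
Since η < 0, the good is an inferior good.

-0.578 (inferior good)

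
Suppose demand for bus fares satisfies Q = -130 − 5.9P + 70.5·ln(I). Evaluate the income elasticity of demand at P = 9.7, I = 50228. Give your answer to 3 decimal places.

0.122

At P = 9.7, I = 50228: Q = 575.885.
Holding P constant, ∂Q/∂I = 70.5/I = 0.0014036.
η_I = (∂Q/∂I)·(I/Q) = 0.0014036 × (50228/575.885) = 0.122.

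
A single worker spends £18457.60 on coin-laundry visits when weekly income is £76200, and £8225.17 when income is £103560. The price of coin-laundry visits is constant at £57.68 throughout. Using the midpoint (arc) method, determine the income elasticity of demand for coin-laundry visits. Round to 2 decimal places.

With a constant price, Q₁ = 18457.60/57.68 = 320.000 and Q₂ = 8225.17/57.68 = 142.600 (equivalently, work directly with expenditure since P cancels).
Midpoint %ΔQ = (8225.17 − 18457.60)/13341.38 = -0.76697; midpoint %ΔI = (103560 − 76200)/89880 = 0.30441.
η = -0.76697 / 0.30441 = -2.52.

-2.52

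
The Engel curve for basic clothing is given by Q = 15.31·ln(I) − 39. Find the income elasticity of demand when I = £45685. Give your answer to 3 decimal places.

0.122

At I = 45685: Q = 125.269.
dQ/dI = 15.31/I = 0.000335121 at this income.
η = (dQ/dI)·(I/Q) = 0.000335121 × (45685/125.269) = 0.122.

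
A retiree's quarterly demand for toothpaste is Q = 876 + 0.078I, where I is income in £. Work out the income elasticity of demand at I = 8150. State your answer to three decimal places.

0.421

At I = 8150: Q = 1511.700.
dQ/dI = 0.078.
η = (dQ/dI)·(I/Q) = 0.078 × (8150/1511.700) = 0.421.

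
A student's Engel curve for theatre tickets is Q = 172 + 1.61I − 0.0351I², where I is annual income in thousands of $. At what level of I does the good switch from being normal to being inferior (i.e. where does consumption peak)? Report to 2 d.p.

22.93

dQ/dI = 1.61 − 0.0702I.
The good is inferior where dQ/dI < 0. Setting dQ/dI = 0 gives I = 1.61 / 0.0702 = 22.93.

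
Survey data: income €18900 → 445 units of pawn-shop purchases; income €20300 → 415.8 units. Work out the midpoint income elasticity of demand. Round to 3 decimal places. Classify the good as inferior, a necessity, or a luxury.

-0.950 (inferior good)

ΔQ = 415.8 − 445 = -29.2; midpoint Q̄ = (445 + 415.8)/2 = 430.4.
ΔI = 20300 − 18900 = 1400; midpoint Ī = (18900 + 20300)/2 = 19600.
η = (ΔQ/Q̄) ÷ (ΔI/Ī) = (-29.2/430.4) ÷ (1400/19600) = -0.950.
η < 0 ⇒ inferior good.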